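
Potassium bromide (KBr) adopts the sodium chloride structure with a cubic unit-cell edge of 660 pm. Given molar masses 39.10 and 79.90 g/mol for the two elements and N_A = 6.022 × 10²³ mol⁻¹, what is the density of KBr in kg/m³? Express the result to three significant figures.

The sodium chloride structure contains Z = 4 formula units per cell; M(KBr) = 39.10 + 79.90 = 119.0 g/mol.
a³ = (6.600 × 10^-8 cm)³ = 2.875 × 10^-22 cm³.
ρ = 4 × 119.0 / (6.022 × 10²³ × 2.875 × 10^-22) = 2.749 g/cm³ = 2750 kg/m³.

2750 kg/m³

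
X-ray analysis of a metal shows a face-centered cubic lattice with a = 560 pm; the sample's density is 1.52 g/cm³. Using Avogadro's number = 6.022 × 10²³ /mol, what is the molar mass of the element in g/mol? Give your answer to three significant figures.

An FCC cell has Z = 4 atoms; a = 5.600 × 10^-8 cm.
M = ρ·N_A·a³/Z = 1.52 × 6.022 × 10²³ × 1.756 × 10^-22 / 4 = 40.2 g/mol.

40.2 g/mol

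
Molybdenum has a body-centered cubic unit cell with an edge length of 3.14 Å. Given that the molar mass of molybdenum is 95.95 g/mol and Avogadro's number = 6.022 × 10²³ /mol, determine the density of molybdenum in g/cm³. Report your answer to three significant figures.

A BCC unit cell contains Z = 2 atoms.
Cell volume: a³ = (3.14 Å)³ = (3.140 × 10^-8 cm)³ = 3.096 × 10^-23 cm³.
ρ = Z·M/(N_A·a³) = 2 × 95.95 / (6.022 × 10²³ × 3.096 × 10^-23) = 10.29 g/cm³.

10.3 g/cm³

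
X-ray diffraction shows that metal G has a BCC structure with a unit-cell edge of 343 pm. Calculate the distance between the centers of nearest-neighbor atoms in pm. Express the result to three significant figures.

297 pm

In a BCC structure, atoms touch along the body diagonal, so √3·a = 4r; the nearest-neighbor distance equals 2r = 0.8660·a.
d = 0.8660 × 343 = 297 pm.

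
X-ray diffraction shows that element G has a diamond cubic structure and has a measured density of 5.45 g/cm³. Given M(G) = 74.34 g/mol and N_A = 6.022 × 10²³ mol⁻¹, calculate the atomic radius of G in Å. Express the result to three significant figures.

1.23 Å

For a diamond cubic cell (Z = 8), a³ = Z·M/(N_A·ρ) = 8 × 74.34 / (6.022 × 10²³ × 5.450) = 1.812 × 10^-22 cm³, so a = 5.659 × 10^-8 cm = 5.659 Å.
Nearest neighbors lie along the body diagonal with √3·a = 8r, so r = 0.2165 × a = 1.23 Å.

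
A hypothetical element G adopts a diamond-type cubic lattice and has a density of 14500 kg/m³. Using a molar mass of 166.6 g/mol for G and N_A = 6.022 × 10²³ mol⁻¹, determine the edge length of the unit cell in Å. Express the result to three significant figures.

With Z = 8 atoms per diamond cubic cell, a³ = Z·M/(N_A·ρ) = 8 × 166.6 / (6.022 × 10²³ × 14.50 g/cm³) = 1.526 × 10^-22 cm³.
a = (1.526 × 10^-22)^(1/3) = 5.344 × 10^-8 cm = 5.34 Å.

5.34 Å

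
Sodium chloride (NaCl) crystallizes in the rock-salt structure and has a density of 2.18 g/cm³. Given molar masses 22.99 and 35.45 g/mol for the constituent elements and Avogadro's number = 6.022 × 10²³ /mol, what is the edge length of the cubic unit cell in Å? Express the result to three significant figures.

5.63 Å

M(NaCl) = 58.44 g/mol; Z = 4 formula units per cell.
a³ = Z·M/(N_A·ρ) = 4 × 58.44 / (6.022 × 10²³ × 2.18) = 1.781 × 10^-22 cm³, so a = 5.626 × 10^-8 cm = 5.63 Å.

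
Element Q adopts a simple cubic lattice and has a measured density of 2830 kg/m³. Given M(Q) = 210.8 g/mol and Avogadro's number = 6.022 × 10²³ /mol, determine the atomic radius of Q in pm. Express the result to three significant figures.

For a simple cubic cell (Z = 1), a³ = Z·M/(N_A·ρ) = 1 × 210.8 / (6.022 × 10²³ × 2.830) = 1.237 × 10^-22 cm³, so a = 4.983 × 10^-8 cm = 498.3 pm.
Atoms touch along the cell edge, so a = 2r, so r = 0.5000 × a = 249 pm.

249 pm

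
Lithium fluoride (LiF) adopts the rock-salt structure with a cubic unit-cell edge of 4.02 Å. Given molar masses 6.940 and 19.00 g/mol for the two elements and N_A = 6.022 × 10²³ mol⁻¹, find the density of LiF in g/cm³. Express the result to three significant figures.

The rock-salt structure contains Z = 4 formula units per cell; M(LiF) = 6.940 + 19.00 = 25.94 g/mol.
a³ = (4.020 × 10^-8 cm)³ = 6.496 × 10^-23 cm³.
ρ = 4 × 25.94 / (6.022 × 10²³ × 6.496 × 10^-23) = 2.652 g/cm³.

2.65 g/cm³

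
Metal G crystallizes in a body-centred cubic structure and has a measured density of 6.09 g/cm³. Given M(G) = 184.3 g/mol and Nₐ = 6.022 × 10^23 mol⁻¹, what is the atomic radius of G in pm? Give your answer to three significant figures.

201 pm

For a BCC cell (Z = 2), a³ = Z·M/(N_A·ρ) = 2 × 184.3 / (6.022 × 10²³ × 6.090) = 1.005 × 10^-22 cm³, so a = 4.649 × 10^-8 cm = 464.9 pm.
Atoms touch along the body diagonal, so √3·a = 4r, so r = 0.4330 × a = 201 pm.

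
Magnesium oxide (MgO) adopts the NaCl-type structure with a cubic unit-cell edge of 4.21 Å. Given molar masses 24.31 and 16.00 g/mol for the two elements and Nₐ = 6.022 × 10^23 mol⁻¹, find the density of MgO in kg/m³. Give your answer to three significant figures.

The NaCl-type structure contains Z = 4 formula units per cell; M(MgO) = 24.31 + 16.00 = 40.31 g/mol.
a³ = (4.210 × 10^-8 cm)³ = 7.462 × 10^-23 cm³.
ρ = 4 × 40.31 / (6.022 × 10²³ × 7.462 × 10^-23) = 3.588 g/cm³ = 3590 kg/m³.

3590 kg/m³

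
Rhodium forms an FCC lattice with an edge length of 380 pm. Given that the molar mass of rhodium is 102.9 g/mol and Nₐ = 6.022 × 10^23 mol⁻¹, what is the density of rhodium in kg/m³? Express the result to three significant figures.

An FCC unit cell contains Z = 4 atoms.
Cell volume: a³ = (380 pm)³ = (3.800 × 10^-8 cm)³ = 5.487 × 10^-23 cm³.
ρ = Z·M/(N_A·a³) = 4 × 102.9 / (6.022 × 10²³ × 5.487 × 10^-23) = 12.46 g/cm³ = 12500 kg/m³.

12500 kg/m³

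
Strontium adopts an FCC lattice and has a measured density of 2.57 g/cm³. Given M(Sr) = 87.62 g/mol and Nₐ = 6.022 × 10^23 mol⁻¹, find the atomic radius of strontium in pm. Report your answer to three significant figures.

For an FCC cell (Z = 4), a³ = Z·M/(N_A·ρ) = 4 × 87.62 / (6.022 × 10²³ × 2.570) = 2.265 × 10^-22 cm³, so a = 6.095 × 10^-8 cm = 609.5 pm.
Atoms touch along the face diagonal, so √2·a = 4r, so r = 0.3536 × a = 216 pm.

216 pm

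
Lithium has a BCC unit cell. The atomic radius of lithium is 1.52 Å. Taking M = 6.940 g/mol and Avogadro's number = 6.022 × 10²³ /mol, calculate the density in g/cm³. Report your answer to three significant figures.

0.533 g/cm³

In a BCC lattice, atoms touch along the body diagonal, so √3·a = 4r, giving a = 3.510 Å = 3.510 × 10^-8 cm.
With Z = 2, ρ = Z·M/(N_A·a³) = 2 × 6.940 / (6.022 × 10²³ × 4.325 × 10^-23) = 0.5329 g/cm³.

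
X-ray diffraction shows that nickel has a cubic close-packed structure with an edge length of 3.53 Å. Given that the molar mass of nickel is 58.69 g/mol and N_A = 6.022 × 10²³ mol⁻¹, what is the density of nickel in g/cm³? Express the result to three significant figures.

An FCC unit cell contains Z = 4 atoms.
Cell volume: a³ = (3.53 Å)³ = (3.530 × 10^-8 cm)³ = 4.399 × 10^-23 cm³.
ρ = Z·M/(N_A·a³) = 4 × 58.69 / (6.022 × 10²³ × 4.399 × 10^-23) = 8.863 g/cm³.

8.86 g/cm³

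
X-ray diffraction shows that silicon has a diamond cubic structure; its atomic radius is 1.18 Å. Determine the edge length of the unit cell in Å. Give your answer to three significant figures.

In a diamond cubic lattice, nearest neighbors lie along the body diagonal with √3·a = 8r.
a = 8r/√3 = 8 × 1.18 / 1.7321 = 5.45 Å.

5.45 Å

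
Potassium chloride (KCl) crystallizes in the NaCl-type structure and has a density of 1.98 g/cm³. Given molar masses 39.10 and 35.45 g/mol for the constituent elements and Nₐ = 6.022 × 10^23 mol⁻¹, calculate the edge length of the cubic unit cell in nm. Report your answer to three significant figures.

0.630 nm

M(KCl) = 74.55 g/mol; Z = 4 formula units per cell.
a³ = Z·M/(N_A·ρ) = 4 × 74.55 / (6.022 × 10²³ × 1.98) = 2.501 × 10^-22 cm³, so a = 6.300 × 10^-8 cm = 0.630 nm.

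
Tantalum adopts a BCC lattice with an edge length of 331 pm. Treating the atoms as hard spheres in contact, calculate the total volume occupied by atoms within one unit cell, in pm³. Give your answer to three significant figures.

In a BCC lattice atoms touch along the body diagonal, so √3·a = 4r, so r = 0.4330a = 143.3 pm.
V_atoms = Z × (4/3)πr³ = 2 × (4/3)π × (143.3)³ = 2.47 × 10^7 pm³.

2.47 × 10^7 pm³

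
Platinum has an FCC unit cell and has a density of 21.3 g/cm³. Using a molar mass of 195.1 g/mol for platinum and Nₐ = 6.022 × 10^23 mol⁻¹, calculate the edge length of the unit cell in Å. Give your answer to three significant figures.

3.93 Å

With Z = 4 atoms per FCC cell, a³ = Z·M/(N_A·ρ) = 4 × 195.1 / (6.022 × 10²³ × 21.30 g/cm³) = 6.084 × 10^-23 cm³.
a = (6.084 × 10^-23)^(1/3) = 3.933 × 10^-8 cm = 3.93 Å.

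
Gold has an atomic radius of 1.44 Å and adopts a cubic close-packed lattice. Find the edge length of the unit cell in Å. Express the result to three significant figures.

In an FCC lattice, atoms touch along the face diagonal, so √2·a = 4r.
a = 4r/√2 = 4 × 1.44 / 1.4142 = 4.07 Å.

4.07 Å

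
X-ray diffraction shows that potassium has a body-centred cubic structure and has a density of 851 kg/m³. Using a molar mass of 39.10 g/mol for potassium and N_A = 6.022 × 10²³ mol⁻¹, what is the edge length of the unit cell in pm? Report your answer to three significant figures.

534 pm

With Z = 2 atoms per BCC cell, a³ = Z·M/(N_A·ρ) = 2 × 39.10 / (6.022 × 10²³ × 0.8510 g/cm³) = 1.526 × 10^-22 cm³.
a = (1.526 × 10^-22)^(1/3) = 5.344 × 10^-8 cm = 534 pm.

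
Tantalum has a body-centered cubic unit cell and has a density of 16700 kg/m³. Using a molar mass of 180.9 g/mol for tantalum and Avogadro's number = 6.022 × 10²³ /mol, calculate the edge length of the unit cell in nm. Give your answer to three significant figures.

0.330 nm

With Z = 2 atoms per BCC cell, a³ = Z·M/(N_A·ρ) = 2 × 180.9 / (6.022 × 10²³ × 16.70 g/cm³) = 3.598 × 10^-23 cm³.
a = (3.598 × 10^-23)^(1/3) = 3.301 × 10^-8 cm = 0.330 nm.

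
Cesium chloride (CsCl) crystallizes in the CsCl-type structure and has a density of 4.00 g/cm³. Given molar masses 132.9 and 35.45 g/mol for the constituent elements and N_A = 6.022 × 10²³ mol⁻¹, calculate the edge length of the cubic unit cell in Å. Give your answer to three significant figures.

4.12 Å

M(CsCl) = 168.35 g/mol; Z = 1 formula unit per cell.
a³ = Z·M/(N_A·ρ) = 1 × 168.35 / (6.022 × 10²³ × 4.00) = 6.989 × 10^-23 cm³, so a = 4.119 × 10^-8 cm = 4.12 Å.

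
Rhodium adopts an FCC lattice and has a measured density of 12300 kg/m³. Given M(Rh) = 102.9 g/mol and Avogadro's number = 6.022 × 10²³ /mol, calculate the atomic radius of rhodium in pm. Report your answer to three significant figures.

135 pm

For an FCC cell (Z = 4), a³ = Z·M/(N_A·ρ) = 4 × 102.9 / (6.022 × 10²³ × 12.30) = 5.557 × 10^-23 cm³, so a = 3.816 × 10^-8 cm = 381.6 pm.
Atoms touch along the face diagonal, so √2·a = 4r, so r = 0.3536 × a = 135 pm.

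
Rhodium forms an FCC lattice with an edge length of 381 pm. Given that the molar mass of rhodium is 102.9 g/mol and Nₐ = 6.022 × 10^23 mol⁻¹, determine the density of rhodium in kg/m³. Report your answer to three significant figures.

An FCC unit cell contains Z = 4 atoms.
Cell volume: a³ = (381 pm)³ = (3.810 × 10^-8 cm)³ = 5.531 × 10^-23 cm³.
ρ = Z·M/(N_A·a³) = 4 × 102.9 / (6.022 × 10²³ × 5.531 × 10^-23) = 12.36 g/cm³ = 12400 kg/m³.

12400 kg/m³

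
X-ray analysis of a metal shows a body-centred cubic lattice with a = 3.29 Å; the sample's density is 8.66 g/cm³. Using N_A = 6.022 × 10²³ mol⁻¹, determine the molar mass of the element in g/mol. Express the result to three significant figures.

A BCC cell has Z = 2 atoms; a = 3.290 × 10^-8 cm.
M = ρ·N_A·a³/Z = 8.66 × 6.022 × 10²³ × 3.561 × 10^-23 / 2 = 92.9 g/mol.

92.9 g/mol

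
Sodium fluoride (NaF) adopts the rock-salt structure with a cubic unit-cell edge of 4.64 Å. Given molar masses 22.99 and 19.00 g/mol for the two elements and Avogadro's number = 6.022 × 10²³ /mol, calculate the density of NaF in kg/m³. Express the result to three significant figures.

The rock-salt structure contains Z = 4 formula units per cell; M(NaF) = 22.99 + 19.00 = 41.99 g/mol.
a³ = (4.640 × 10^-8 cm)³ = 9.990 × 10^-23 cm³.
ρ = 4 × 41.99 / (6.022 × 10²³ × 9.990 × 10^-23) = 2.792 g/cm³ = 2790 kg/m³.

2790 kg/m³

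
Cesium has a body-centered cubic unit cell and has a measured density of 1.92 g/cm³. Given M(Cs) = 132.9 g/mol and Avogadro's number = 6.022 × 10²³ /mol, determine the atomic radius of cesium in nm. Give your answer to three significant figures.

For a BCC cell (Z = 2), a³ = Z·M/(N_A·ρ) = 2 × 132.9 / (6.022 × 10²³ × 1.920) = 2.299 × 10^-22 cm³, so a = 6.126 × 10^-8 cm = 0.6126 nm.
Atoms touch along the body diagonal, so √3·a = 4r, so r = 0.4330 × a = 0.265 nm.

0.265 nm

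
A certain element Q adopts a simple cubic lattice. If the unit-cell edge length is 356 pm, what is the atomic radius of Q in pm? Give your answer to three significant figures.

In a simple cubic lattice, atoms touch along the cell edge, so a = 2r.
r = a/2 = 356/2 = 178 pm.

178 pm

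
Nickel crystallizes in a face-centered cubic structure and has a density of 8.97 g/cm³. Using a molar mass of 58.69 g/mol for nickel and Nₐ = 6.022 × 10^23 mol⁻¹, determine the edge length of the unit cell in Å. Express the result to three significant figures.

3.52 Å

With Z = 4 atoms per FCC cell, a³ = Z·M/(N_A·ρ) = 4 × 58.69 / (6.022 × 10²³ × 8.970 g/cm³) = 4.346 × 10^-23 cm³.
a = (4.346 × 10^-23)^(1/3) = 3.516 × 10^-8 cm = 3.52 Å.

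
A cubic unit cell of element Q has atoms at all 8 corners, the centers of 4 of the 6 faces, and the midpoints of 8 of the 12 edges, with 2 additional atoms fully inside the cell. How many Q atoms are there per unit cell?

Corner atoms are shared by 8 cells (1/8 each), face atoms by 2 (1/2 each), edge atoms by 4 (1/4 each), interior atoms are unshared.
Net atoms = 8 × 1/8 + 4 × 1/2 + 8 × 1/4 + 2 = 1 + 2 + 2 + 2 = 7.

7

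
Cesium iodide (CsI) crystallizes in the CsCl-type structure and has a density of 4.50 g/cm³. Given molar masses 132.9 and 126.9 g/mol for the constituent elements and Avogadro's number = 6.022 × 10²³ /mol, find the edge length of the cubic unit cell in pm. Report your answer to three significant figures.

M(CsI) = 259.8 g/mol; Z = 1 formula unit per cell.
a³ = Z·M/(N_A·ρ) = 1 × 259.8 / (6.022 × 10²³ × 4.50) = 9.587 × 10^-23 cm³, so a = 4.577 × 10^-8 cm = 458 pm.

458 pm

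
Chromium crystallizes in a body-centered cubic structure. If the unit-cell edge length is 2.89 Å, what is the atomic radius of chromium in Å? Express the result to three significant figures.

In a BCC lattice, atoms touch along the body diagonal, so √3·a = 4r.
r = √3·a/4 = 1.7321 × 2.89 / 4 = 1.25 Å.

1.25 Å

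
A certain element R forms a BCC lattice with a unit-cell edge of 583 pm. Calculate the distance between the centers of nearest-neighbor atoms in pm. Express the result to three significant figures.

In a BCC structure, atoms touch along the body diagonal, so √3·a = 4r; the nearest-neighbor distance equals 2r = 0.8660·a.
d = 0.8660 × 583 = 505 pm.

505 pm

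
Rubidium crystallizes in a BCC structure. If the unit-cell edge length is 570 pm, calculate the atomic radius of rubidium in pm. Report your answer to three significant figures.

In a BCC lattice, atoms touch along the body diagonal, so √3·a = 4r.
r = √3·a/4 = 1.7321 × 570 / 4 = 247 pm.

247 pm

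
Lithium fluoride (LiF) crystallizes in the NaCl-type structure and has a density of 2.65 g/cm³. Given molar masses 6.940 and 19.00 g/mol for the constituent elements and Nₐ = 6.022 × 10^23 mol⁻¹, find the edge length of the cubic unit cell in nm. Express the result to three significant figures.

0.402 nm

M(LiF) = 25.94 g/mol; Z = 4 formula units per cell.
a³ = Z·M/(N_A·ρ) = 4 × 25.94 / (6.022 × 10²³ × 2.65) = 6.502 × 10^-23 cm³, so a = 4.021 × 10^-8 cm = 0.402 nm.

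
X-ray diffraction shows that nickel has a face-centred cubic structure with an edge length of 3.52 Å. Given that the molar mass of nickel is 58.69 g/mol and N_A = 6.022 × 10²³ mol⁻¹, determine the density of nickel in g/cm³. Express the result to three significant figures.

8.94 g/cm³

An FCC unit cell contains Z = 4 atoms.
Cell volume: a³ = (3.52 Å)³ = (3.520 × 10^-8 cm)³ = 4.361 × 10^-23 cm³.
ρ = Z·M/(N_A·a³) = 4 × 58.69 / (6.022 × 10²³ × 4.361 × 10^-23) = 8.938 g/cm³.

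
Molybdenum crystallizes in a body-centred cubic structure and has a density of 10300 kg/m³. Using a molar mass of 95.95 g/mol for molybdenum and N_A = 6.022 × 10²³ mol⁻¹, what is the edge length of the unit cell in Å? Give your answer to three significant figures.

With Z = 2 atoms per BCC cell, a³ = Z·M/(N_A·ρ) = 2 × 95.95 / (6.022 × 10²³ × 10.30 g/cm³) = 3.094 × 10^-23 cm³.
a = (3.094 × 10^-23)^(1/3) = 3.139 × 10^-8 cm = 3.14 Å.

3.14 Å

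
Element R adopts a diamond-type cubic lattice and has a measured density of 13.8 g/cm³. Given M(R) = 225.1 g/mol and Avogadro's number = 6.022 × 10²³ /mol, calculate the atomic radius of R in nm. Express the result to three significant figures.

For a diamond cubic cell (Z = 8), a³ = Z·M/(N_A·ρ) = 8 × 225.1 / (6.022 × 10²³ × 13.80) = 2.167 × 10^-22 cm³, so a = 6.006 × 10^-8 cm = 0.6006 nm.
Nearest neighbors lie along the body diagonal with √3·a = 8r, so r = 0.2165 × a = 0.130 nm.

0.130 nm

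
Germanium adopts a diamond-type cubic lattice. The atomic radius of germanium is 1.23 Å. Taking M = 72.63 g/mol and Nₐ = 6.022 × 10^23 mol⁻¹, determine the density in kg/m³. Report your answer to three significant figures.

In a diamond cubic lattice, nearest neighbors lie along the body diagonal with √3·a = 8r, giving a = 5.681 Å = 5.681 × 10^-8 cm.
With Z = 8, ρ = Z·M/(N_A·a³) = 8 × 72.63 / (6.022 × 10²³ × 1.834 × 10^-22) = 5.262 g/cm³ = 5260 kg/m³.

5260 kg/m³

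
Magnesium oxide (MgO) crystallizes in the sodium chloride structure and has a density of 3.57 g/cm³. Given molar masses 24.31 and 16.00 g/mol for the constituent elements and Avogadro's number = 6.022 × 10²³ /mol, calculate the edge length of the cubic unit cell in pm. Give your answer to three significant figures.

422 pm

M(MgO) = 40.31 g/mol; Z = 4 formula units per cell.
a³ = Z·M/(N_A·ρ) = 4 × 40.31 / (6.022 × 10²³ × 3.57) = 7.500 × 10^-23 cm³, so a = 4.217 × 10^-8 cm = 422 pm.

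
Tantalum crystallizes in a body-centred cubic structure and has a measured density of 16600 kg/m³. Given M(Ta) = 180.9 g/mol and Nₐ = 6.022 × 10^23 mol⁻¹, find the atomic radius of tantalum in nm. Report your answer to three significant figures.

For a BCC cell (Z = 2), a³ = Z·M/(N_A·ρ) = 2 × 180.9 / (6.022 × 10²³ × 16.60) = 3.619 × 10^-23 cm³, so a = 3.308 × 10^-8 cm = 0.3308 nm.
Atoms touch along the body diagonal, so √3·a = 4r, so r = 0.4330 × a = 0.143 nm.

0.143 nm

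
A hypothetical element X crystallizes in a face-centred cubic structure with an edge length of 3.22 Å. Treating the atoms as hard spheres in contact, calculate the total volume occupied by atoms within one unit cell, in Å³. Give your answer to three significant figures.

In an FCC lattice atoms touch along the face diagonal, so √2·a = 4r, so r = 0.3536a = 1.138 Å.
V_atoms = Z × (4/3)πr³ = 4 × (4/3)π × (1.138)³ = 24.7 Å³.

24.7 Å³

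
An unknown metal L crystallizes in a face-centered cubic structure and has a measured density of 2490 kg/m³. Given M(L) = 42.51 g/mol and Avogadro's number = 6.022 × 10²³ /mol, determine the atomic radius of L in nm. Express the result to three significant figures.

0.171 nm

For an FCC cell (Z = 4), a³ = Z·M/(N_A·ρ) = 4 × 42.51 / (6.022 × 10²³ × 2.490) = 1.134 × 10^-22 cm³, so a = 4.840 × 10^-8 cm = 0.4840 nm.
Atoms touch along the face diagonal, so √2·a = 4r, so r = 0.3536 × a = 0.171 nm.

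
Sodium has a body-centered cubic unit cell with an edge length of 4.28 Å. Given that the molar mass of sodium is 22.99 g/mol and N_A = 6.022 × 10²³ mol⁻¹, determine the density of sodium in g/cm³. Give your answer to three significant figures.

0.974 g/cm³

A BCC unit cell contains Z = 2 atoms.
Cell volume: a³ = (4.28 Å)³ = (4.280 × 10^-8 cm)³ = 7.840 × 10^-23 cm³.
ρ = Z·M/(N_A·a³) = 2 × 22.99 / (6.022 × 10²³ × 7.840 × 10^-23) = 0.9739 g/cm³.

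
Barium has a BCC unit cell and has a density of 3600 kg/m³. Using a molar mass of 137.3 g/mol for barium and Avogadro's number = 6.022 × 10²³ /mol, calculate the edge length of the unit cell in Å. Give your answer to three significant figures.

With Z = 2 atoms per BCC cell, a³ = Z·M/(N_A·ρ) = 2 × 137.3 / (6.022 × 10²³ × 3.600 g/cm³) = 1.267 × 10^-22 cm³.
a = (1.267 × 10^-22)^(1/3) = 5.022 × 10^-8 cm = 5.02 Å.

5.02 Å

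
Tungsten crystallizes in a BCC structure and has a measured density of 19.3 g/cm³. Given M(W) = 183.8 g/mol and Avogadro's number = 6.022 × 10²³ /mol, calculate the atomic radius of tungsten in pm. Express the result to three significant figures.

For a BCC cell (Z = 2), a³ = Z·M/(N_A·ρ) = 2 × 183.8 / (6.022 × 10²³ × 19.30) = 3.163 × 10^-23 cm³, so a = 3.162 × 10^-8 cm = 316.2 pm.
Atoms touch along the body diagonal, so √3·a = 4r, so r = 0.4330 × a = 137 pm.

137 pm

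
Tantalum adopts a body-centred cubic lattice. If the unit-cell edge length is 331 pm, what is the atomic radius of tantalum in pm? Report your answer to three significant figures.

In a BCC lattice, atoms touch along the body diagonal, so √3·a = 4r.
r = √3·a/4 = 1.7321 × 331 / 4 = 143 pm.

143 pm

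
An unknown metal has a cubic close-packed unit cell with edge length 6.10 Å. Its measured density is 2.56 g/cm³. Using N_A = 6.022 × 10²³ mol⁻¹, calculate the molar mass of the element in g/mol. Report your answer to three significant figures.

87.5 g/mol

An FCC cell has Z = 4 atoms; a = 6.100 × 10^-8 cm.
M = ρ·N_A·a³/Z = 2.56 × 6.022 × 10²³ × 2.270 × 10^-22 / 4 = 87.5 g/mol.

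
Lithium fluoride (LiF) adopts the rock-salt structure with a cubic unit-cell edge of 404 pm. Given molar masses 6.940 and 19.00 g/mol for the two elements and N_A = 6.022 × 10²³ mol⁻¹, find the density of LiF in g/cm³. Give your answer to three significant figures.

The rock-salt structure contains Z = 4 formula units per cell; M(LiF) = 6.940 + 19.00 = 25.94 g/mol.
a³ = (4.040 × 10^-8 cm)³ = 6.594 × 10^-23 cm³.
ρ = 4 × 25.94 / (6.022 × 10²³ × 6.594 × 10^-23) = 2.613 g/cm³.

2.61 g/cm³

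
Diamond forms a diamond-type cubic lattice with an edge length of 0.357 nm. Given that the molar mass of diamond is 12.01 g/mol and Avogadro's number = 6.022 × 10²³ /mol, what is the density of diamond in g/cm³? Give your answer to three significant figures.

3.51 g/cm³

A diamond cubic unit cell contains Z = 8 atoms.
Cell volume: a³ = (0.357 nm)³ = (3.570 × 10^-8 cm)³ = 4.550 × 10^-23 cm³.
ρ = Z·M/(N_A·a³) = 8 × 12.01 / (6.022 × 10²³ × 4.550 × 10^-23) = 3.507 g/cm³.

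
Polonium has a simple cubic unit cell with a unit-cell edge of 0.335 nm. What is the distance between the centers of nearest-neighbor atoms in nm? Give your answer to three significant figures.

0.335 nm

In a simple cubic structure, atoms touch along the cell edge, so a = 2r; the nearest-neighbor distance equals 2r = 1.000·a.
d = 1.000 × 0.335 = 0.335 nm.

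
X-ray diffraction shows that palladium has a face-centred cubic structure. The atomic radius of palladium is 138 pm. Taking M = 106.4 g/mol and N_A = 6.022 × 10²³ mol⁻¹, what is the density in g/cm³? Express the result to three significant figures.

11.9 g/cm³

In an FCC lattice, atoms touch along the face diagonal, so √2·a = 4r, giving a = 390.3 pm = 3.903 × 10^-8 cm.
With Z = 4, ρ = Z·M/(N_A·a³) = 4 × 106.4 / (6.022 × 10²³ × 5.947 × 10^-23) = 11.88 g/cm³.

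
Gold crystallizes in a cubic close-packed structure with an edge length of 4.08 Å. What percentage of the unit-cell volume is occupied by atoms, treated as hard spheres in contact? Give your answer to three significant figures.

74.0%

In an FCC lattice atoms touch along the face diagonal, so √2·a = 4r, so r = 0.3536a = 1.442 Å.
Packing fraction = Z·(4/3)πr³ / a³ = 4 × (4/3)π × (1.442)³ / (4.08)³ = 0.7405 = 74.0%.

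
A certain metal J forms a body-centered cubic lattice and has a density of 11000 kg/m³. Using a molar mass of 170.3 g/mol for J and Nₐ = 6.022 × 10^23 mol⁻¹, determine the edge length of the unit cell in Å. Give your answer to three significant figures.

With Z = 2 atoms per BCC cell, a³ = Z·M/(N_A·ρ) = 2 × 170.3 / (6.022 × 10²³ × 11.00 g/cm³) = 5.142 × 10^-23 cm³.
a = (5.142 × 10^-23)^(1/3) = 3.719 × 10^-8 cm = 3.72 Å.

3.72 Å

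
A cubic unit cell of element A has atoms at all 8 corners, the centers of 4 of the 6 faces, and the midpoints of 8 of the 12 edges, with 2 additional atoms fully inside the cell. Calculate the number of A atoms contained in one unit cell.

7

Corner atoms are shared by 8 cells (1/8 each), face atoms by 2 (1/2 each), edge atoms by 4 (1/4 each), interior atoms are unshared.
Net atoms = 8 × 1/8 + 4 × 1/2 + 8 × 1/4 + 2 = 1 + 2 + 2 + 2 = 7.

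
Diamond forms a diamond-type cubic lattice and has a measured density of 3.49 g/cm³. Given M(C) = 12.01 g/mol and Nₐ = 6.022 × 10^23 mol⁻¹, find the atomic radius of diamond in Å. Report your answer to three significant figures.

0.774 Å

For a diamond cubic cell (Z = 8), a³ = Z·M/(N_A·ρ) = 8 × 12.01 / (6.022 × 10²³ × 3.490) = 4.572 × 10^-23 cm³, so a = 3.576 × 10^-8 cm = 3.576 Å.
Nearest neighbors lie along the body diagonal with √3·a = 8r, so r = 0.2165 × a = 0.774 Å.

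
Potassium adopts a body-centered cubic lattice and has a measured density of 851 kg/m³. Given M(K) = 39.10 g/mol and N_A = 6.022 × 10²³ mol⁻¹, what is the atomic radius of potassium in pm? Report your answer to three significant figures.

231 pm

For a BCC cell (Z = 2), a³ = Z·M/(N_A·ρ) = 2 × 39.10 / (6.022 × 10²³ × 0.8510) = 1.526 × 10^-22 cm³, so a = 5.344 × 10^-8 cm = 534.4 pm.
Atoms touch along the body diagonal, so √3·a = 4r, so r = 0.4330 × a = 231 pm.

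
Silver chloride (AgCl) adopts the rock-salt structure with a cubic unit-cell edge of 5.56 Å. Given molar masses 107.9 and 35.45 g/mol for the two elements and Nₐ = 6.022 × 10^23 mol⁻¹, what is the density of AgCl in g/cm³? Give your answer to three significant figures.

5.54 g/cm³

The rock-salt structure contains Z = 4 formula units per cell; M(AgCl) = 107.9 + 35.45 = 143.35 g/mol.
a³ = (5.560 × 10^-8 cm)³ = 1.719 × 10^-22 cm³.
ρ = 4 × 143.35 / (6.022 × 10²³ × 1.719 × 10^-22) = 5.540 g/cm³.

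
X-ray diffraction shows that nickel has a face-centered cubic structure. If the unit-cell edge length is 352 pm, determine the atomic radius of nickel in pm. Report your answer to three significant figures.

124 pm

In an FCC lattice, atoms touch along the face diagonal, so √2·a = 4r.
r = √2·a/4 = 1.4142 × 352 / 4 = 124 pm.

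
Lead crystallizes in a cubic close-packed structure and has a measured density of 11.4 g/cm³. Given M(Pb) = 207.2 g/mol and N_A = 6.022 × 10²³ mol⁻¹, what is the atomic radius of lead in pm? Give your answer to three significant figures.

175 pm

For an FCC cell (Z = 4), a³ = Z·M/(N_A·ρ) = 4 × 207.2 / (6.022 × 10²³ × 11.40) = 1.207 × 10^-22 cm³, so a = 4.942 × 10^-8 cm = 494.2 pm.
Atoms touch along the face diagonal, so √2·a = 4r, so r = 0.3536 × a = 175 pm.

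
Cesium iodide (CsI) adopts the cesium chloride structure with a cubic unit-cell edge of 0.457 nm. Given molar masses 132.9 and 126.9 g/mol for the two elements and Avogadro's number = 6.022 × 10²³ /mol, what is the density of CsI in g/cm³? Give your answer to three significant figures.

The cesium chloride structure contains Z = 1 formula unit per cell; M(CsI) = 132.9 + 126.9 = 259.8 g/mol.
a³ = (4.570 × 10^-8 cm)³ = 9.544 × 10^-23 cm³.
ρ = 1 × 259.8 / (6.022 × 10²³ × 9.544 × 10^-23) = 4.520 g/cm³.

4.52 g/cm³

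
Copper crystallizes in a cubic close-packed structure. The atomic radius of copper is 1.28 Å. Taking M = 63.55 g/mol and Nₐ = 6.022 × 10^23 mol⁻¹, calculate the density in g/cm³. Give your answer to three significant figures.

In an FCC lattice, atoms touch along the face diagonal, so √2·a = 4r, giving a = 3.620 Å = 3.620 × 10^-8 cm.
With Z = 4, ρ = Z·M/(N_A·a³) = 4 × 63.55 / (6.022 × 10²³ × 4.745 × 10^-23) = 8.895 g/cm³.

8.90 g/cm³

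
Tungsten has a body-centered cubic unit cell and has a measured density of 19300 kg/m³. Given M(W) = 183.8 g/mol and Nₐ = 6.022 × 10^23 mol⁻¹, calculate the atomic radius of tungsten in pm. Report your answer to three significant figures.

For a BCC cell (Z = 2), a³ = Z·M/(N_A·ρ) = 2 × 183.8 / (6.022 × 10²³ × 19.30) = 3.163 × 10^-23 cm³, so a = 3.162 × 10^-8 cm = 316.2 pm.
Atoms touch along the body diagonal, so √3·a = 4r, so r = 0.4330 × a = 137 pm.

137 pm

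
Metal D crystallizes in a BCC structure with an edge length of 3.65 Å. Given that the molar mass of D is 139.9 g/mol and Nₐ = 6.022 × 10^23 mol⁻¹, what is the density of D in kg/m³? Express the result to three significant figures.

9550 kg/m³

A BCC unit cell contains Z = 2 atoms.
Cell volume: a³ = (3.65 Å)³ = (3.650 × 10^-8 cm)³ = 4.863 × 10^-23 cm³.
ρ = Z·M/(N_A·a³) = 2 × 139.9 / (6.022 × 10²³ × 4.863 × 10^-23) = 9.555 g/cm³ = 9550 kg/m³.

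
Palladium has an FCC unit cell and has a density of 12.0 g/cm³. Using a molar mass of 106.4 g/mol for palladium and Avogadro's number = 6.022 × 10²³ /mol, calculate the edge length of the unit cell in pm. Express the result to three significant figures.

389 pm

With Z = 4 atoms per FCC cell, a³ = Z·M/(N_A·ρ) = 4 × 106.4 / (6.022 × 10²³ × 12.00 g/cm³) = 5.890 × 10^-23 cm³.
a = (5.890 × 10^-23)^(1/3) = 3.891 × 10^-8 cm = 389 pm.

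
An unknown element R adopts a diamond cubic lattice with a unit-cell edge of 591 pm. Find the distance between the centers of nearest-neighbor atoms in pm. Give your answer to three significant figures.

256 pm

In a diamond cubic structure, nearest neighbors lie along the body diagonal with √3·a = 8r; the nearest-neighbor distance equals 2r = 0.4330·a.
d = 0.4330 × 591 = 256 pm.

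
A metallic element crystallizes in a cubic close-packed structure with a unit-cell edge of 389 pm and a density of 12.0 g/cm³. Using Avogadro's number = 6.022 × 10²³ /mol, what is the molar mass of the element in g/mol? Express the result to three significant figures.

An FCC cell has Z = 4 atoms; a = 3.890 × 10^-8 cm.
M = ρ·N_A·a³/Z = 12.0 × 6.022 × 10²³ × 5.886 × 10^-23 / 4 = 106 g/mol.

106 g/mol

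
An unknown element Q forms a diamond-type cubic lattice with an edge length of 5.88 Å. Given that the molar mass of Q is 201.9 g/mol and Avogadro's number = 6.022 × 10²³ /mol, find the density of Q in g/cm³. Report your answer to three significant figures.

A diamond cubic unit cell contains Z = 8 atoms.
Cell volume: a³ = (5.88 Å)³ = (5.880 × 10^-8 cm)³ = 2.033 × 10^-22 cm³.
ρ = Z·M/(N_A·a³) = 8 × 201.9 / (6.022 × 10²³ × 2.033 × 10^-22) = 13.19 g/cm³.

13.2 g/cm³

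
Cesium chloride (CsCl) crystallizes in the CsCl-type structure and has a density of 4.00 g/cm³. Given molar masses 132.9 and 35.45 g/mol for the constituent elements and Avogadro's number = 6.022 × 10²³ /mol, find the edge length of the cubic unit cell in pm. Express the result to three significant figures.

M(CsCl) = 168.35 g/mol; Z = 1 formula unit per cell.
a³ = Z·M/(N_A·ρ) = 1 × 168.35 / (6.022 × 10²³ × 4.00) = 6.989 × 10^-23 cm³, so a = 4.119 × 10^-8 cm = 412 pm.

412 pm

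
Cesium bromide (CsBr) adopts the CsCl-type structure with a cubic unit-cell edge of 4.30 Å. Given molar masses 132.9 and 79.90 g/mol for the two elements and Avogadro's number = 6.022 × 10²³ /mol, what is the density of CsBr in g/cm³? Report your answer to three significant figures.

The CsCl-type structure contains Z = 1 formula unit per cell; M(CsBr) = 132.9 + 79.90 = 212.8 g/mol.
a³ = (4.300 × 10^-8 cm)³ = 7.951 × 10^-23 cm³.
ρ = 1 × 212.8 / (6.022 × 10²³ × 7.951 × 10^-23) = 4.445 g/cm³.

4.44 g/cm³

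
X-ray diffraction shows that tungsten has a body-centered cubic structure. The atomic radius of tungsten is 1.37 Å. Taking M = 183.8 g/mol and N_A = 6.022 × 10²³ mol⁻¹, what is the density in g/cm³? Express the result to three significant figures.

In a BCC lattice, atoms touch along the body diagonal, so √3·a = 4r, giving a = 3.164 Å = 3.164 × 10^-8 cm.
With Z = 2, ρ = Z·M/(N_A·a³) = 2 × 183.8 / (6.022 × 10²³ × 3.167 × 10^-23) = 19.27 g/cm³.

19.3 g/cm³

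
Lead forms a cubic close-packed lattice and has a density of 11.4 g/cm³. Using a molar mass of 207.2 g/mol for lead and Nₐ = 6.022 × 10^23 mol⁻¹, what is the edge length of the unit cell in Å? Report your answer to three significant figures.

With Z = 4 atoms per FCC cell, a³ = Z·M/(N_A·ρ) = 4 × 207.2 / (6.022 × 10²³ × 11.40 g/cm³) = 1.207 × 10^-22 cm³.
a = (1.207 × 10^-22)^(1/3) = 4.942 × 10^-8 cm = 4.94 Å.

4.94 Å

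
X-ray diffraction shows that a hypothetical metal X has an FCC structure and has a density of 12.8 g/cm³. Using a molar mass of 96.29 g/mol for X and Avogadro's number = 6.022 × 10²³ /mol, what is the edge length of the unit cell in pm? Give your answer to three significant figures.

368 pm

With Z = 4 atoms per FCC cell, a³ = Z·M/(N_A·ρ) = 4 × 96.29 / (6.022 × 10²³ × 12.80 g/cm³) = 4.997 × 10^-23 cm³.
a = (4.997 × 10^-23)^(1/3) = 3.683 × 10^-8 cm = 368 pm.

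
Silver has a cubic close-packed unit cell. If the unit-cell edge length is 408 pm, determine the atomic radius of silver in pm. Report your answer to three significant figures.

In an FCC lattice, atoms touch along the face diagonal, so √2·a = 4r.
r = √2·a/4 = 1.4142 × 408 / 4 = 144 pm.

144 pm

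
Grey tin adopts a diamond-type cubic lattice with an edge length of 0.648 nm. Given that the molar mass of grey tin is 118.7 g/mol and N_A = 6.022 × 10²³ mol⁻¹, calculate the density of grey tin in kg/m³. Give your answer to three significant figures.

A diamond cubic unit cell contains Z = 8 atoms.
Cell volume: a³ = (0.648 nm)³ = (6.480 × 10^-8 cm)³ = 2.721 × 10^-22 cm³.
ρ = Z·M/(N_A·a³) = 8 × 118.7 / (6.022 × 10²³ × 2.721 × 10^-22) = 5.795 g/cm³ = 5800 kg/m³.

5800 kg/m³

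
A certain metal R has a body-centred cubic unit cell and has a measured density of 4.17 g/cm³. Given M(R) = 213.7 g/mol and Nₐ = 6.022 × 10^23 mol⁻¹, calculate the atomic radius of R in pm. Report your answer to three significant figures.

240 pm

For a BCC cell (Z = 2), a³ = Z·M/(N_A·ρ) = 2 × 213.7 / (6.022 × 10²³ × 4.170) = 1.702 × 10^-22 cm³, so a = 5.542 × 10^-8 cm = 554.2 pm.
Atoms touch along the body diagonal, so √3·a = 4r, so r = 0.4330 × a = 240 pm.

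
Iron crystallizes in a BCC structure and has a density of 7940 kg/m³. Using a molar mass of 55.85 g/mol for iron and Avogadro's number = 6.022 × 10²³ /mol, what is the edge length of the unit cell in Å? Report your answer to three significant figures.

With Z = 2 atoms per BCC cell, a³ = Z·M/(N_A·ρ) = 2 × 55.85 / (6.022 × 10²³ × 7.940 g/cm³) = 2.336 × 10^-23 cm³.
a = (2.336 × 10^-23)^(1/3) = 2.859 × 10^-8 cm = 2.86 Å.

2.86 Å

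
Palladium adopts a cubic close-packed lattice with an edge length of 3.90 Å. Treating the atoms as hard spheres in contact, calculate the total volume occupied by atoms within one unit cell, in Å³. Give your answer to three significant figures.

43.9 Å³

In an FCC lattice atoms touch along the face diagonal, so √2·a = 4r, so r = 0.3536a = 1.379 Å.
V_atoms = Z × (4/3)πr³ = 4 × (4/3)π × (1.379)³ = 43.9 Å³.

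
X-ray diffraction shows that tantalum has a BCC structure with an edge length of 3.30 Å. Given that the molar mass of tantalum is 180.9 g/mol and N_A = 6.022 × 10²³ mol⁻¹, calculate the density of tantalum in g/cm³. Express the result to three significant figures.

16.7 g/cm³

A BCC unit cell contains Z = 2 atoms.
Cell volume: a³ = (3.30 Å)³ = (3.300 × 10^-8 cm)³ = 3.594 × 10^-23 cm³.
ρ = Z·M/(N_A·a³) = 2 × 180.9 / (6.022 × 10²³ × 3.594 × 10^-23) = 16.72 g/cm³.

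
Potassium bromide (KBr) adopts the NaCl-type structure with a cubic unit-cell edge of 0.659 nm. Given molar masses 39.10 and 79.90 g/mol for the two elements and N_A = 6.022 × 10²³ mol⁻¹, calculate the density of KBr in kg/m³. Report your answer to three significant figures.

2760 kg/m³

The NaCl-type structure contains Z = 4 formula units per cell; M(KBr) = 39.10 + 79.90 = 119.0 g/mol.
a³ = (6.590 × 10^-8 cm)³ = 2.862 × 10^-22 cm³.
ρ = 4 × 119.0 / (6.022 × 10²³ × 2.862 × 10^-22) = 2.762 g/cm³ = 2760 kg/m³.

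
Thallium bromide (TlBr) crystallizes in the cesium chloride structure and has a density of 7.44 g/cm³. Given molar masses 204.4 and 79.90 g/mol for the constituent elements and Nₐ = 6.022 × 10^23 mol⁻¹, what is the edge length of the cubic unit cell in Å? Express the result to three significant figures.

3.99 Å

M(TlBr) = 284.3 g/mol; Z = 1 formula unit per cell.
a³ = Z·M/(N_A·ρ) = 1 × 284.3 / (6.022 × 10²³ × 7.44) = 6.345 × 10^-23 cm³, so a = 3.989 × 10^-8 cm = 3.99 Å.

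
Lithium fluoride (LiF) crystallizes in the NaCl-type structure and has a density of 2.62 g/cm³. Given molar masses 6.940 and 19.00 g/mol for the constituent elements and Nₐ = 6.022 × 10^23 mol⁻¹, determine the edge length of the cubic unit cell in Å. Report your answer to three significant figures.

4.04 Å

M(LiF) = 25.94 g/mol; Z = 4 formula units per cell.
a³ = Z·M/(N_A·ρ) = 4 × 25.94 / (6.022 × 10²³ × 2.62) = 6.576 × 10^-23 cm³, so a = 4.036 × 10^-8 cm = 4.04 Å.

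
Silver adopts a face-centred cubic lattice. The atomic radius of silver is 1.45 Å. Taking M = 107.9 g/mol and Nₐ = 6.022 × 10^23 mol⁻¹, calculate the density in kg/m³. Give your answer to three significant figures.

In an FCC lattice, atoms touch along the face diagonal, so √2·a = 4r, giving a = 4.101 Å = 4.101 × 10^-8 cm.
With Z = 4, ρ = Z·M/(N_A·a³) = 4 × 107.9 / (6.022 × 10²³ × 6.898 × 10^-23) = 10.39 g/cm³ = 10400 kg/m³.

10400 kg/m³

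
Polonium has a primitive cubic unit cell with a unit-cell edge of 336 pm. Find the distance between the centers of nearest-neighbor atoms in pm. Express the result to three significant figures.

336 pm

In a simple cubic structure, atoms touch along the cell edge, so a = 2r; the nearest-neighbor distance equals 2r = 1.000·a.
d = 1.000 × 336 = 336 pm.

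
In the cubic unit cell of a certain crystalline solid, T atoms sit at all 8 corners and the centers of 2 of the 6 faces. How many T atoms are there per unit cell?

Corner atoms are shared by 8 cells (1/8 each), face atoms by 2 (1/2 each).
Net atoms = 8 × 1/8 + 2 × 1/2 = 1 + 1 = 2.

2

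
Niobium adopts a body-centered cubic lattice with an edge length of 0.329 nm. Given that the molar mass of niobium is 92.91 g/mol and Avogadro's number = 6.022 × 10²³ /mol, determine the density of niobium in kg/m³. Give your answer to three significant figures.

8660 kg/m³

A BCC unit cell contains Z = 2 atoms.
Cell volume: a³ = (0.329 nm)³ = (3.290 × 10^-8 cm)³ = 3.561 × 10^-23 cm³.
ρ = Z·M/(N_A·a³) = 2 × 92.91 / (6.022 × 10²³ × 3.561 × 10^-23) = 8.665 g/cm³ = 8660 kg/m³.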